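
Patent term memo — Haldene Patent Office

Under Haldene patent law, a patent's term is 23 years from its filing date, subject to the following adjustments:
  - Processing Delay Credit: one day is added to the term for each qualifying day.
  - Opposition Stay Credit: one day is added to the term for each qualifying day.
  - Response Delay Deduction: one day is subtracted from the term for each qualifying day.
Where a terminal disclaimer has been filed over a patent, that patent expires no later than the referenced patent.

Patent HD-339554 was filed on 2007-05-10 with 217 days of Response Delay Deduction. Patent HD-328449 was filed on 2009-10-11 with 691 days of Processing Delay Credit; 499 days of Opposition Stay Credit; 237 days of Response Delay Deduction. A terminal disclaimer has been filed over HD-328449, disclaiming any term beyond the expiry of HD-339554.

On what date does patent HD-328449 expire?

Natural term of HD-328449:
  Base: filing + 23 years → 11 October 2032.
  Processing Delay Credit: +691 days → 2 September 2034.
  Opposition Stay Credit: +499 days → 14 January 2036.
  Response Delay Deduction: −237 days → 22 May 2035.
Expiry of referenced patent HD-339554:
  Base: filing + 23 years → 10 May 2030.
  Response Delay Deduction: −217 days → 5 October 2029.
Terminal disclaimer: HD-328449 expires on the earlier of 22 May 2035 and 5 October 2029.

October 5, 2029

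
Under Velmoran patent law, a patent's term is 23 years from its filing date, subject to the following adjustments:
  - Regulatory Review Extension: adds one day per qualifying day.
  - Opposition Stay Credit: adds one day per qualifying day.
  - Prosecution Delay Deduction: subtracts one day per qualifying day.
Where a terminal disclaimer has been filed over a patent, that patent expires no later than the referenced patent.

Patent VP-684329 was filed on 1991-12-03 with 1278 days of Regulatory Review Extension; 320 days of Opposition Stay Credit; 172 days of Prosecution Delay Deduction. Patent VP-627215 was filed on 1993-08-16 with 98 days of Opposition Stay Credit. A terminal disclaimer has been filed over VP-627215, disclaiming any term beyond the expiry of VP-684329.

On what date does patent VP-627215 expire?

November 22, 2016

Natural term of VP-627215:
  Base: filing + 23 years → 16 August 2016.
  Opposition Stay Credit: +98 days → 22 November 2016.
Expiry of referenced patent VP-684329:
  Base: filing + 23 years → 3 December 2014.
  Regulatory Review Extension: +1278 days → 3 June 2018.
  Opposition Stay Credit: +320 days → 19 April 2019.
  Prosecution Delay Deduction: −172 days → 29 October 2018.
Terminal disclaimer: VP-627215 expires on the earlier of 22 November 2016 and 29 October 2018.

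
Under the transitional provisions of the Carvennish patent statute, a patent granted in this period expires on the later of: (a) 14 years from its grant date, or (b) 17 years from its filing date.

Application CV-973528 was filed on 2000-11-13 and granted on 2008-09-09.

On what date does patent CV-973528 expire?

(a) grant + 14 years → 9 September 2022.
(b) filing + 17 years → 13 November 2017.
Later of the two: 9 September 2022.

2022-09-09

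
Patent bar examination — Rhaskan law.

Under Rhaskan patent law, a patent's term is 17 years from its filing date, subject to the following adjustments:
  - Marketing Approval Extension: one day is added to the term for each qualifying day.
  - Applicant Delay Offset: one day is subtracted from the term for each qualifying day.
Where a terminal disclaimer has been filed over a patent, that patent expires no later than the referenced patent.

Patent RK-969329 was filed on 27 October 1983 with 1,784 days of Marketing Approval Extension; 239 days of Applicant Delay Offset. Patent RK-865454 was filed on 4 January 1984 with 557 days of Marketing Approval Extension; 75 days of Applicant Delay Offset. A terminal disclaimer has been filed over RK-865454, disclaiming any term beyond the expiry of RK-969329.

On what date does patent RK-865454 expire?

May 1, 2002

Natural term of RK-865454:
  Base: filing + 17 years → 4 January 2001.
  Marketing Approval Extension: +557 days → 15 July 2002.
  Applicant Delay Offset: −75 days → 1 May 2002.
Expiry of referenced patent RK-969329:
  Base: filing + 17 years → 27 October 2000.
  Marketing Approval Extension: +1784 days → 15 September 2005.
  Applicant Delay Offset: −239 days → 19 January 2005.
Terminal disclaimer: RK-865454 expires on the earlier of 1 May 2002 and 19 January 2005.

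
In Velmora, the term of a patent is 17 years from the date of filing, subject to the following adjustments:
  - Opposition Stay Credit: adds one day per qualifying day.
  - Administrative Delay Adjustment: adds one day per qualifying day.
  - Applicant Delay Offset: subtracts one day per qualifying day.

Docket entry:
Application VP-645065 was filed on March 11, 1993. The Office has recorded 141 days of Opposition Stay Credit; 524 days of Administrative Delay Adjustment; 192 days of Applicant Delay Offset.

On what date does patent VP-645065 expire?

2011-06-27

Base term: filing date + 17 years → 11 March 2010.
Opposition Stay Credit: +141 days → 30 July 2010.
Administrative Delay Adjustment: +524 days → 5 January 2012.
Applicant Delay Offset: −192 days → 27 June 2011.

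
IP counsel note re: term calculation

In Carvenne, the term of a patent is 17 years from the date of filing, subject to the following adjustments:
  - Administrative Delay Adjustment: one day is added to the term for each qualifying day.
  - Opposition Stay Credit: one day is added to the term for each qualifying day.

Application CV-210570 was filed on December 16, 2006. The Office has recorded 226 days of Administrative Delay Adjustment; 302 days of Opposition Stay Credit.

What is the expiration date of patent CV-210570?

Base term: filing date + 17 years → 16 December 2023.
Administrative Delay Adjustment: +226 days → 29 July 2024.
Opposition Stay Credit: +302 days → 27 May 2025.

May 27, 2025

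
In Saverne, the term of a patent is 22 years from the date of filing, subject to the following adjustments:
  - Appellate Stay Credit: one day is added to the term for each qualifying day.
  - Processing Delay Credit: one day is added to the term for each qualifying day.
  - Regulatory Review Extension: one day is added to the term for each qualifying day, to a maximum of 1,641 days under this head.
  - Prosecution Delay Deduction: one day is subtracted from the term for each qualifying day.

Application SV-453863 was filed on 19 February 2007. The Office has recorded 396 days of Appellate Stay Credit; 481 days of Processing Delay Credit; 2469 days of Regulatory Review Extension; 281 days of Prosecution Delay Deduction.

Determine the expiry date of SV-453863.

April 6, 2035

Base term: filing date + 22 years → 19 February 2029.
Appellate Stay Credit: +396 days → 22 March 2030.
Processing Delay Credit: +481 days → 16 July 2031.
Regulatory Review Extension: 2469 days claimed exceeds the 1641-day cap, so +1641 days → 12 January 2036.
Prosecution Delay Deduction: −281 days → 6 April 2035.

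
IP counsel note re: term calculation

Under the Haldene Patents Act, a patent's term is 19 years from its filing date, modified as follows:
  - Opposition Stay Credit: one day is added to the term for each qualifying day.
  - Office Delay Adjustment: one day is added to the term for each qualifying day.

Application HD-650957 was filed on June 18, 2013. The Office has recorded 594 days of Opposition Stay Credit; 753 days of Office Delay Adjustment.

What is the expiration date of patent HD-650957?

February 25, 2036

Base term: filing date + 19 years → 18 June 2032.
Opposition Stay Credit: +594 days → 2 February 2034.
Office Delay Adjustment: +753 days → 25 February 2036.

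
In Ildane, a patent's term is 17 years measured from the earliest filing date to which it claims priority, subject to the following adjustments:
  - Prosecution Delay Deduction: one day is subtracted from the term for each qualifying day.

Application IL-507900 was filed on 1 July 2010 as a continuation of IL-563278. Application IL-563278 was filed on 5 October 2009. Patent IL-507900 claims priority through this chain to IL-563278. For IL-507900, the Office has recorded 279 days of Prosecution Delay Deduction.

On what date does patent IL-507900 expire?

Earliest priority filing: 5 October 2009.
Base term: 5 October 2009 + 17 years → 5 October 2026.
Prosecution Delay Deduction: −279 days → 30 December 2025.

2025-12-30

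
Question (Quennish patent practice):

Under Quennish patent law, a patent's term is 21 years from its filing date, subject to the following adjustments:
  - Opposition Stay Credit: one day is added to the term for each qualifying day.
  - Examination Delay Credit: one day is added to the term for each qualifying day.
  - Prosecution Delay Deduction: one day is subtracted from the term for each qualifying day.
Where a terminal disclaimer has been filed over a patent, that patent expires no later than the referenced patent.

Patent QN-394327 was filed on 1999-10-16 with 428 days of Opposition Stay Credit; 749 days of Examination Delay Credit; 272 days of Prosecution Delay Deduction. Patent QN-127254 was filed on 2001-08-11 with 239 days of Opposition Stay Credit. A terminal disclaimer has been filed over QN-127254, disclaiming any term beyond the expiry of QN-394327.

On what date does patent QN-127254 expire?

2023-04-07

Natural term of QN-127254:
  Base: filing + 21 years → 11 August 2022.
  Opposition Stay Credit: +239 days → 7 April 2023.
Expiry of referenced patent QN-394327:
  Base: filing + 21 years → 16 October 2020.
  Opposition Stay Credit: +428 days → 18 December 2021.
  Examination Delay Credit: +749 days → 6 January 2024.
  Prosecution Delay Deduction: −272 days → 9 April 2023.
Terminal disclaimer: QN-127254 expires on the earlier of 7 April 2023 and 9 April 2023.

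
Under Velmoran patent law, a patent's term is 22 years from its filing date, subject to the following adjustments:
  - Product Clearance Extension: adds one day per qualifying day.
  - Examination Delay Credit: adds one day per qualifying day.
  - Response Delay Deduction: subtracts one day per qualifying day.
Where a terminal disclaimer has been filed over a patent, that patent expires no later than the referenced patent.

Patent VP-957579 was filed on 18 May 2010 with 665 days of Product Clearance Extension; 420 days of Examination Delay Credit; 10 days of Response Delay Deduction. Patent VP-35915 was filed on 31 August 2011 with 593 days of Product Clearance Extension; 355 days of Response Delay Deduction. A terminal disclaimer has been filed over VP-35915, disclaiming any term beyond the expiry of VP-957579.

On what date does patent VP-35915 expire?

Natural term of VP-35915:
  Base: filing + 22 years → 31 August 2033.
  Product Clearance Extension: +593 days → 16 April 2035.
  Response Delay Deduction: −355 days → 26 April 2034.
Expiry of referenced patent VP-957579:
  Base: filing + 22 years → 18 May 2032.
  Product Clearance Extension: +665 days → 14 March 2034.
  Examination Delay Credit: +420 days → 8 May 2035.
  Response Delay Deduction: −10 days → 28 April 2035.
Terminal disclaimer: VP-35915 expires on the earlier of 26 April 2034 and 28 April 2035.

2034-04-26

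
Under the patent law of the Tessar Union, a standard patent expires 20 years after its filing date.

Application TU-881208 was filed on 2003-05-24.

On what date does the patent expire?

Filing date + 20 years → 24 May 2023.

May 24, 2023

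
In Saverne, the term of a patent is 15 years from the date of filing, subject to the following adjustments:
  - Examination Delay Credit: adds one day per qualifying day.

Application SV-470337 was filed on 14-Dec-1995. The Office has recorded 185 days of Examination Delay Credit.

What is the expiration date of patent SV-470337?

Base term: filing date + 15 years → 14 December 2010.
Examination Delay Credit: +185 days → 17 June 2011.

2011-06-17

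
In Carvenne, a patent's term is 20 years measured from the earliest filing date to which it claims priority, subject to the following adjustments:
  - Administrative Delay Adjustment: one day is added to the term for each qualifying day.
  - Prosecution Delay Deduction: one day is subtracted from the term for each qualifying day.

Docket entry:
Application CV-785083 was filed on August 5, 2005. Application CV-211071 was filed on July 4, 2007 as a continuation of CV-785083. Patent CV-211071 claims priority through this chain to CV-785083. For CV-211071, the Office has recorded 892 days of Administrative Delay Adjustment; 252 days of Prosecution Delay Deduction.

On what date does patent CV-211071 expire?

Earliest priority filing: 5 August 2005.
Base term: 5 August 2005 + 20 years → 5 August 2025.
Administrative Delay Adjustment: +892 days → 14 January 2028.
Prosecution Delay Deduction: −252 days → 7 May 2027.

May 7, 2027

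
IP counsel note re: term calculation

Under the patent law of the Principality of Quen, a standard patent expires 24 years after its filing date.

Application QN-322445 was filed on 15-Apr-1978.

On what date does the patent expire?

Filing date + 24 years → 15 April 2002.

April 15, 2002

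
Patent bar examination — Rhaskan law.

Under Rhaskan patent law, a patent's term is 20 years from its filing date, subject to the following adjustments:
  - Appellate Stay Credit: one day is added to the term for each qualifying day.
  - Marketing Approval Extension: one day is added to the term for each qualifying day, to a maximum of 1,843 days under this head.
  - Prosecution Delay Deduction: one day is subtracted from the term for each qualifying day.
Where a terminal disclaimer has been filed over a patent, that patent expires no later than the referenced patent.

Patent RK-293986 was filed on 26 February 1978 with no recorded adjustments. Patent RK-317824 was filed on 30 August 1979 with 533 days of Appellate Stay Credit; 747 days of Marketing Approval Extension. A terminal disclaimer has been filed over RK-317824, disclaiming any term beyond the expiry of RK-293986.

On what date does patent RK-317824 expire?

1998-02-26

Natural term of RK-317824:
  Base: filing + 20 years → 30 August 1999.
  Appellate Stay Credit: +533 days → 13 February 2001.
  Marketing Approval Extension: 747 days (within the 1843-day cap) → +747 days → 2 March 2003.
Expiry of referenced patent RK-293986:
  Base: filing + 20 years → 26 February 1998.
Terminal disclaimer: RK-317824 expires on the earlier of 2 March 2003 and 26 February 1998.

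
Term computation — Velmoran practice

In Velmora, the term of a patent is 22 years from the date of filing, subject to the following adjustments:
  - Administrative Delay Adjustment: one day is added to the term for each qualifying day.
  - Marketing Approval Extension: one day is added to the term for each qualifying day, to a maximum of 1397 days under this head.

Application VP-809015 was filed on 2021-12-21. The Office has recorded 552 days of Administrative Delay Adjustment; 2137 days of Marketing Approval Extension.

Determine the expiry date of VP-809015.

Base term: filing date + 22 years → 21 December 2043.
Administrative Delay Adjustment: +552 days → 25 June 2045.
Marketing Approval Extension: 2137 days claimed exceeds the 1397-day cap, so +1397 days → 22 April 2049.

April 22, 2049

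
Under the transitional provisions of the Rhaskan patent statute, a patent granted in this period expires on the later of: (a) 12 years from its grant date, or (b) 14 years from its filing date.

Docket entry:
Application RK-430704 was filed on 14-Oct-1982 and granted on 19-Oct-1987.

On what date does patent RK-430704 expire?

October 19, 1999

(a) grant + 12 years → 19 October 1999.
(b) filing + 14 years → 14 October 1996.
Later of the two: 19 October 1999.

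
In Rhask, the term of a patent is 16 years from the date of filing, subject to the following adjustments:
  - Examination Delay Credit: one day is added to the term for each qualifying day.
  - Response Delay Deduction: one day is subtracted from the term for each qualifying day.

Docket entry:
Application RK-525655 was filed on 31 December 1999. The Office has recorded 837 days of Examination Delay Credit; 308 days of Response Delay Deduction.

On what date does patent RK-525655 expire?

Base term: filing date + 16 years → 31 December 2015.
Examination Delay Credit: +837 days → 16 April 2018.
Response Delay Deduction: −308 days → 12 June 2017.

June 12, 2017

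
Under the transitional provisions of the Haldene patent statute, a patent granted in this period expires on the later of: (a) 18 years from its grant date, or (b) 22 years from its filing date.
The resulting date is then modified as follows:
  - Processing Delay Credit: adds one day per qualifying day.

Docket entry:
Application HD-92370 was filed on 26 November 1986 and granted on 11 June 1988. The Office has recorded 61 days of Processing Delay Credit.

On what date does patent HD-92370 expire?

(a) grant + 18 years → 11 June 2006.
(b) filing + 22 years → 26 November 2008.
Later of the two: 26 November 2008.
Processing Delay Credit: +61 days → 26 January 2009.

2009-01-26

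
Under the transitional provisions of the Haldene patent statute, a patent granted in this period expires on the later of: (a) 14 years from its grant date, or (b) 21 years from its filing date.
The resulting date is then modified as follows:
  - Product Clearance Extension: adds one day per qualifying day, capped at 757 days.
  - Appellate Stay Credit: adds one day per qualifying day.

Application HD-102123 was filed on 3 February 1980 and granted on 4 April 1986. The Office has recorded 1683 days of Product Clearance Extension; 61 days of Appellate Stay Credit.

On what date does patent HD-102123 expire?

2003-05-02

(a) grant + 14 years → 4 April 2000.
(b) filing + 21 years → 3 February 2001.
Later of the two: 3 February 2001.
Product Clearance Extension: 1683 days claimed exceeds the 757-day cap, so +757 days → 2 March 2003.
Appellate Stay Credit: +61 days → 2 May 2003.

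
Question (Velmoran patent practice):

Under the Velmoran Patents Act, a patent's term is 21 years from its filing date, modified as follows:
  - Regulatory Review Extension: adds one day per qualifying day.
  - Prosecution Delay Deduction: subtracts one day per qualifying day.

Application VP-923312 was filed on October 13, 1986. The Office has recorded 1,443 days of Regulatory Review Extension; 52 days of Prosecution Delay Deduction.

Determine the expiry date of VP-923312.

2011-08-04

Base term: filing date + 21 years → 13 October 2007.
Regulatory Review Extension: +1443 days → 25 September 2011.
Prosecution Delay Deduction: −52 days → 4 August 2011.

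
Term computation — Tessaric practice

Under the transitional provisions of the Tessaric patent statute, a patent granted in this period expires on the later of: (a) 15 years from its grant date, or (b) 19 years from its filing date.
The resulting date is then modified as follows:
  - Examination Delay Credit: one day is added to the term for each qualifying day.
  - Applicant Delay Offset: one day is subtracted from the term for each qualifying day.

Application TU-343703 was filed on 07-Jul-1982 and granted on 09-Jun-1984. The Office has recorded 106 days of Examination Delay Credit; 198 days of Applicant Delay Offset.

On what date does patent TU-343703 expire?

2001-04-06

(a) grant + 15 years → 9 June 1999.
(b) filing + 19 years → 7 July 2001.
Later of the two: 7 July 2001.
Examination Delay Credit: +106 days → 21 October 2001.
Applicant Delay Offset: −198 days → 6 April 2001.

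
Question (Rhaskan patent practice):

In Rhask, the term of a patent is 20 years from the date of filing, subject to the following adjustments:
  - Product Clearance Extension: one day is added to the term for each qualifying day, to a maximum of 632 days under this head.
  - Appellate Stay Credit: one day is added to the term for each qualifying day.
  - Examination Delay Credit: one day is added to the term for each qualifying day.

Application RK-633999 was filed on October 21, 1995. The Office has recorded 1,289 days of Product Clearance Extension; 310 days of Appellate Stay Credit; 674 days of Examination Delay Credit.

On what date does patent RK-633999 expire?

Base term: filing date + 20 years → 21 October 2015.
Product Clearance Extension: 1289 days claimed exceeds the 632-day cap, so +632 days → 14 July 2017.
Appellate Stay Credit: +310 days → 20 May 2018.
Examination Delay Credit: +674 days → 24 March 2020.

March 24, 2020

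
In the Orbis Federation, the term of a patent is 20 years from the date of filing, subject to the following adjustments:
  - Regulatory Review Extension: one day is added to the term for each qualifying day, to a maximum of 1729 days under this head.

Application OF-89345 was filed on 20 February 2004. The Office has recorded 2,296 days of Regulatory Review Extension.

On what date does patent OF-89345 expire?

2028-11-14

Base term: filing date + 20 years → 20 February 2024.
Regulatory Review Extension: 2296 days claimed exceeds the 1729-day cap, so +1729 days → 14 November 2028.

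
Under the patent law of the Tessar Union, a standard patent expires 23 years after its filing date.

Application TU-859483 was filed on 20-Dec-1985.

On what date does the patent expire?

December 20, 2008

Filing date + 23 years → 20 December 2008.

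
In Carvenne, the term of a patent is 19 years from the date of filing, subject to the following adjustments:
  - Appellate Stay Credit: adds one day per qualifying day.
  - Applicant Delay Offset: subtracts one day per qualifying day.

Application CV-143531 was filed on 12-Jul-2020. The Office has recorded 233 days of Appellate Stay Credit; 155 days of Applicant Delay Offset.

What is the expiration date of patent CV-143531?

2039-09-28

Base term: filing date + 19 years → 12 July 2039.
Appellate Stay Credit: +233 days → 1 March 2040.
Applicant Delay Offset: −155 days → 28 September 2039.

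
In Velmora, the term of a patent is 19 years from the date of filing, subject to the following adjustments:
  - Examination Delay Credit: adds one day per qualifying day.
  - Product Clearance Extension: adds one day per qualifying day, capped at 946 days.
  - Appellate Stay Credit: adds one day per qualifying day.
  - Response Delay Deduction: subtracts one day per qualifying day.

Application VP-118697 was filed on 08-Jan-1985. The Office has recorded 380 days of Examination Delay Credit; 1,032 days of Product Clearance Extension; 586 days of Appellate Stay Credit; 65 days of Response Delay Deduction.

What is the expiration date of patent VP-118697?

January 28, 2009

Base term: filing date + 19 years → 8 January 2004.
Examination Delay Credit: +380 days → 22 January 2005.
Product Clearance Extension: 1032 days claimed exceeds the 946-day cap, so +946 days → 26 August 2007.
Appellate Stay Credit: +586 days → 3 April 2009.
Response Delay Deduction: −65 days → 28 January 2009.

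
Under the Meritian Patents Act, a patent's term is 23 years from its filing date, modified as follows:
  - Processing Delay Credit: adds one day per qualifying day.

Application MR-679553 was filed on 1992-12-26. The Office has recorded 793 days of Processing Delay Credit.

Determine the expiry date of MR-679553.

2018-02-26

Base term: filing date + 23 years → 26 December 2015.
Processing Delay Credit: +793 days → 26 February 2018.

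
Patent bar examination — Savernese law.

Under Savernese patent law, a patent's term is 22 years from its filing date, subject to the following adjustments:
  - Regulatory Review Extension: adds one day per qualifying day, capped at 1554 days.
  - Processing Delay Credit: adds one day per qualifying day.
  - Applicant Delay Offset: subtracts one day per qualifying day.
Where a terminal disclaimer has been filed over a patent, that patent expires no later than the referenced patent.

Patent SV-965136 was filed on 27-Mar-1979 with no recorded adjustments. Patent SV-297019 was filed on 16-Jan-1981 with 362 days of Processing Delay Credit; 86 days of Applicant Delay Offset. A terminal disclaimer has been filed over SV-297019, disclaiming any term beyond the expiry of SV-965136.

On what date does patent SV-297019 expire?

2001-03-27

Natural term of SV-297019:
  Base: filing + 22 years → 16 January 2003.
  Processing Delay Credit: +362 days → 13 January 2004.
  Applicant Delay Offset: −86 days → 19 October 2003.
Expiry of referenced patent SV-965136:
  Base: filing + 22 years → 27 March 2001.
Terminal disclaimer: SV-297019 expires on the earlier of 19 October 2003 and 27 March 2001.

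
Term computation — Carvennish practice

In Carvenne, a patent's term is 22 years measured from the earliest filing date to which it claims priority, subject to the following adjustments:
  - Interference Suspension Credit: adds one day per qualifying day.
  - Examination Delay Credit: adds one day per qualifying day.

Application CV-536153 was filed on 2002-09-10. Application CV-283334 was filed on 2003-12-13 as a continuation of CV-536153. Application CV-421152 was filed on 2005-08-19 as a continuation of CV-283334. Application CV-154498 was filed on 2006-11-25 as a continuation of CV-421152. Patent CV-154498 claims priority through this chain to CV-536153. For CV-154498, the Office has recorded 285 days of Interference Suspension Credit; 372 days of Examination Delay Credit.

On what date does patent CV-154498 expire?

Earliest priority filing: 10 September 2002.
Base term: 10 September 2002 + 22 years → 10 September 2024.
Interference Suspension Credit: +285 days → 22 June 2025.
Examination Delay Credit: +372 days → 29 June 2026.

2026-06-29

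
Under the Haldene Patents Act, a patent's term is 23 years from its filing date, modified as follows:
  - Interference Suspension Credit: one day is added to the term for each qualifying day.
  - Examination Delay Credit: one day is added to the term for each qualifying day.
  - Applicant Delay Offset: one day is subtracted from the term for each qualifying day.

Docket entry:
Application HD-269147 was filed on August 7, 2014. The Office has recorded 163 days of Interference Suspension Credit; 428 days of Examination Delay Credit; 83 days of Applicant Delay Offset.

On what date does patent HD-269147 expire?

2038-12-28

Base term: filing date + 23 years → 7 August 2037.
Interference Suspension Credit: +163 days → 17 January 2038.
Examination Delay Credit: +428 days → 21 March 2039.
Applicant Delay Offset: −83 days → 28 December 2038.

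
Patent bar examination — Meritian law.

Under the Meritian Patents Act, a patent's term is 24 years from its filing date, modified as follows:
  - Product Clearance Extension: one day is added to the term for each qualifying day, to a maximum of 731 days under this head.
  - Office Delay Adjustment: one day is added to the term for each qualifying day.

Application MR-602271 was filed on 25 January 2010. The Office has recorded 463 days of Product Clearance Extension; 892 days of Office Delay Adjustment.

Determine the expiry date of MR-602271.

2037-10-11

Base term: filing date + 24 years → 25 January 2034.
Product Clearance Extension: 463 days (within the 731-day cap) → +463 days → 3 May 2035.
Office Delay Adjustment: +892 days → 11 October 2037.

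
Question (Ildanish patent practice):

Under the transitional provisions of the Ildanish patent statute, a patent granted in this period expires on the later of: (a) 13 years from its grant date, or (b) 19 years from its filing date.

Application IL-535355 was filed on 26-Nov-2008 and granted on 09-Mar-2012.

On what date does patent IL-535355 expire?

November 26, 2027

(a) grant + 13 years → 9 March 2025.
(b) filing + 19 years → 26 November 2027.
Later of the two: 26 November 2027.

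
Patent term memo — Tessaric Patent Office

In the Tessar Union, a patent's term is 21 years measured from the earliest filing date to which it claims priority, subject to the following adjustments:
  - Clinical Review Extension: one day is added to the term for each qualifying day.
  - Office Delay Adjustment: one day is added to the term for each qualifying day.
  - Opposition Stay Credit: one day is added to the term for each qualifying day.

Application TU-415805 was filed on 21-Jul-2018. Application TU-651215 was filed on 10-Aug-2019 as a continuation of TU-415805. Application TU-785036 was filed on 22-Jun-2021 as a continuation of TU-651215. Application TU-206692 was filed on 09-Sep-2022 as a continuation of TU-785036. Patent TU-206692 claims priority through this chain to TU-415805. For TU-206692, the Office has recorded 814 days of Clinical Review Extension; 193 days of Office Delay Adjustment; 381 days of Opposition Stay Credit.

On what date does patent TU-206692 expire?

Earliest priority filing: 21 July 2018.
Base term: 21 July 2018 + 21 years → 21 July 2039.
Clinical Review Extension: +814 days → 12 October 2041.
Office Delay Adjustment: +193 days → 23 April 2042.
Opposition Stay Credit: +381 days → 9 May 2043.

2043-05-09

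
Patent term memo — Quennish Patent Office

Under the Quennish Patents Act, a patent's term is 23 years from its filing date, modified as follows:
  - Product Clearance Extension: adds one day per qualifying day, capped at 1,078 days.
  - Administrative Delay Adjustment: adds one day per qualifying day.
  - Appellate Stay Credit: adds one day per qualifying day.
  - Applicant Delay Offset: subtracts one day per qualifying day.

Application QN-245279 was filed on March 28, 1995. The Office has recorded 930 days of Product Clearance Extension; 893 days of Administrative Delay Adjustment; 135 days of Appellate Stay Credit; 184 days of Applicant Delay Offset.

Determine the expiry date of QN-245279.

Base term: filing date + 23 years → 28 March 2018.
Product Clearance Extension: 930 days (within the 1078-day cap) → +930 days → 13 October 2020.
Administrative Delay Adjustment: +893 days → 25 March 2023.
Appellate Stay Credit: +135 days → 7 August 2023.
Applicant Delay Offset: −184 days → 4 February 2023.

2023-02-04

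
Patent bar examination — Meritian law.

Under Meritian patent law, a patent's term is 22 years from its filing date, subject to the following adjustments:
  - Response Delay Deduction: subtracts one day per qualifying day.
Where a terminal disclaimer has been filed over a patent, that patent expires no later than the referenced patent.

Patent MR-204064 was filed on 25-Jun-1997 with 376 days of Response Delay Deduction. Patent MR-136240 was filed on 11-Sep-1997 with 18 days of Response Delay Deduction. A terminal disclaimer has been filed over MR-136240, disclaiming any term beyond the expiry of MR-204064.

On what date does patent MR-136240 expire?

2018-06-14

Natural term of MR-136240:
  Base: filing + 22 years → 11 September 2019.
  Response Delay Deduction: −18 days → 24 August 2019.
Expiry of referenced patent MR-204064:
  Base: filing + 22 years → 25 June 2019.
  Response Delay Deduction: −376 days → 14 June 2018.
Terminal disclaimer: MR-136240 expires on the earlier of 24 August 2019 and 14 June 2018.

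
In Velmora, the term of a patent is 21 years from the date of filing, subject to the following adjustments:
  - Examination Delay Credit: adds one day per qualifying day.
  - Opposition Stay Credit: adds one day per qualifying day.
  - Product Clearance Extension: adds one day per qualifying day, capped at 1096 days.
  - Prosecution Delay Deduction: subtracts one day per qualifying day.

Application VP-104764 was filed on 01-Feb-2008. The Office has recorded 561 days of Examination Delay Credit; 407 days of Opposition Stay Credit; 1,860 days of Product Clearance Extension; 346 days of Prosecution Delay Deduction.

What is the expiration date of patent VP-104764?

Base term: filing date + 21 years → 1 February 2029.
Examination Delay Credit: +561 days → 16 August 2030.
Opposition Stay Credit: +407 days → 27 September 2031.
Product Clearance Extension: 1860 days claimed exceeds the 1096-day cap, so +1096 days → 27 September 2034.
Prosecution Delay Deduction: −346 days → 16 October 2033.

2033-10-16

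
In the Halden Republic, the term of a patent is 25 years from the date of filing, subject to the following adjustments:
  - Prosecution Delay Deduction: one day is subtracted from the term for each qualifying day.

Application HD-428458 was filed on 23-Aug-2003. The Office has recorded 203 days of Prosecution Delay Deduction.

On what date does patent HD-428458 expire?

Base term: filing date + 25 years → 23 August 2028.
Prosecution Delay Deduction: −203 days → 2 February 2028.

February 2, 2028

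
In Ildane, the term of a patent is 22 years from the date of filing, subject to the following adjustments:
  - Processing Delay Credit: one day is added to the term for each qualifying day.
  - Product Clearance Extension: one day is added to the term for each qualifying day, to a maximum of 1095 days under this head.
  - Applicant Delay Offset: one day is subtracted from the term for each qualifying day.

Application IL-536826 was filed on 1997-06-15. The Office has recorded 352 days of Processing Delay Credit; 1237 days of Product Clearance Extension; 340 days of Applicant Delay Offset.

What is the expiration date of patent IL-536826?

Base term: filing date + 22 years → 15 June 2019.
Processing Delay Credit: +352 days → 1 June 2020.
Product Clearance Extension: 1237 days claimed exceeds the 1095-day cap, so +1095 days → 1 June 2023.
Applicant Delay Offset: −340 days → 26 June 2022.

June 26, 2022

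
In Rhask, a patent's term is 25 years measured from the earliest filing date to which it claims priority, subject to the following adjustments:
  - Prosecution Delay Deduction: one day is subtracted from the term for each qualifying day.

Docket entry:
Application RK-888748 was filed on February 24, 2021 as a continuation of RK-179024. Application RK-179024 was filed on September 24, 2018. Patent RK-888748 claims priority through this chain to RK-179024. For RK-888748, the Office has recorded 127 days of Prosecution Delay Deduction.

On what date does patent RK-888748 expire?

May 20, 2043

Earliest priority filing: 24 September 2018.
Base term: 24 September 2018 + 25 years → 24 September 2043.
Prosecution Delay Deduction: −127 days → 20 May 2043.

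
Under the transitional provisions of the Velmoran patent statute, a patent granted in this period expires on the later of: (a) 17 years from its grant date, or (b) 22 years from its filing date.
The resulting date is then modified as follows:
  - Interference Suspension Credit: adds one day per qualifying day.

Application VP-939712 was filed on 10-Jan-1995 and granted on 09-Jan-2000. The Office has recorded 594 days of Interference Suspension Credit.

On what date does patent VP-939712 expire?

2018-08-27

(a) grant + 17 years → 9 January 2017.
(b) filing + 22 years → 10 January 2017.
Later of the two: 10 January 2017.
Interference Suspension Credit: +594 days → 27 August 2018.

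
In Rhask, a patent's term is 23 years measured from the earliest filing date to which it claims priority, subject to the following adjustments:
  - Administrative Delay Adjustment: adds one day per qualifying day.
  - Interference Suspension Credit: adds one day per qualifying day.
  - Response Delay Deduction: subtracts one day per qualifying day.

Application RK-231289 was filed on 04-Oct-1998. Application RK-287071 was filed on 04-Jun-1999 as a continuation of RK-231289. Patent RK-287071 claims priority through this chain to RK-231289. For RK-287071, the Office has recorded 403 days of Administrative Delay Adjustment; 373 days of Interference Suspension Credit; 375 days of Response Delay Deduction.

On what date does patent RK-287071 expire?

Earliest priority filing: 4 October 1998.
Base term: 4 October 1998 + 23 years → 4 October 2021.
Administrative Delay Adjustment: +403 days → 11 November 2022.
Interference Suspension Credit: +373 days → 19 November 2023.
Response Delay Deduction: −375 days → 9 November 2022.

2022-11-09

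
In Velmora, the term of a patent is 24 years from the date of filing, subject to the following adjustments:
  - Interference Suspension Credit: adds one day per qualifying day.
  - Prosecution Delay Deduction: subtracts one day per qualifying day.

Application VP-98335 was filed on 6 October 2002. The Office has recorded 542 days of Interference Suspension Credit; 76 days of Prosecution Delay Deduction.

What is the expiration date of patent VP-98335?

2028-01-15

Base term: filing date + 24 years → 6 October 2026.
Interference Suspension Credit: +542 days → 31 March 2028.
Prosecution Delay Deduction: −76 days → 15 January 2028.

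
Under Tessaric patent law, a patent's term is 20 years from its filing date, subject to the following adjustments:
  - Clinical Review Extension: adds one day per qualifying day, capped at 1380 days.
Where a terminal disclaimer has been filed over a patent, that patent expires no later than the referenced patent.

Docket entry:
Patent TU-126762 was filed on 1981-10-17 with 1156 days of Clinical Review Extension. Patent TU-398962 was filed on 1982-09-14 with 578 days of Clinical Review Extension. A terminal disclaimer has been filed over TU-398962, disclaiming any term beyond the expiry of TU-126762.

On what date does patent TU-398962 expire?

2004-04-14

Natural term of TU-398962:
  Base: filing + 20 years → 14 September 2002.
  Clinical Review Extension: 578 days (within the 1380-day cap) → +578 days → 14 April 2004.
Expiry of referenced patent TU-126762:
  Base: filing + 20 years → 17 October 2001.
  Clinical Review Extension: 1156 days (within the 1380-day cap) → +1156 days → 16 December 2004.
Terminal disclaimer: TU-398962 expires on the earlier of 14 April 2004 and 16 December 2004.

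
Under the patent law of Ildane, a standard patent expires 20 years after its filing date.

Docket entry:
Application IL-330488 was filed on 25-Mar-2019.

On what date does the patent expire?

March 25, 2039

Filing date + 20 years → 25 March 2039.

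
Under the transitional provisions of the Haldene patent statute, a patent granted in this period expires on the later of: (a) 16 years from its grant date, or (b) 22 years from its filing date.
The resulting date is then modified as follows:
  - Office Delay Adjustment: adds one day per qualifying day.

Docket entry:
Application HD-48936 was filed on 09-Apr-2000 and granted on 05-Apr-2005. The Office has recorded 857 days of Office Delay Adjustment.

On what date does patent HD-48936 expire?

(a) grant + 16 years → 5 April 2021.
(b) filing + 22 years → 9 April 2022.
Later of the two: 9 April 2022.
Office Delay Adjustment: +857 days → 13 August 2024.

August 13, 2024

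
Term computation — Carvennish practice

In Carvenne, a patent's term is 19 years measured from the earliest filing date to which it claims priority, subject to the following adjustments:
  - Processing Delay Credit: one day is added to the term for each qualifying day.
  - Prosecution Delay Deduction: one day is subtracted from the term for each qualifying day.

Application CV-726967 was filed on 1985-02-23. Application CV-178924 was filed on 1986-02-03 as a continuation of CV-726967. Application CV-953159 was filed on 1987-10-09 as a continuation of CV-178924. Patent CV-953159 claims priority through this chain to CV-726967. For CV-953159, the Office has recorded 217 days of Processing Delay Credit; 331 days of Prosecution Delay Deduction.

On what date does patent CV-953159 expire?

Earliest priority filing: 23 February 1985.
Base term: 23 February 1985 + 19 years → 23 February 2004.
Processing Delay Credit: +217 days → 27 September 2004.
Prosecution Delay Deduction: −331 days → 1 November 2003.

2003-11-01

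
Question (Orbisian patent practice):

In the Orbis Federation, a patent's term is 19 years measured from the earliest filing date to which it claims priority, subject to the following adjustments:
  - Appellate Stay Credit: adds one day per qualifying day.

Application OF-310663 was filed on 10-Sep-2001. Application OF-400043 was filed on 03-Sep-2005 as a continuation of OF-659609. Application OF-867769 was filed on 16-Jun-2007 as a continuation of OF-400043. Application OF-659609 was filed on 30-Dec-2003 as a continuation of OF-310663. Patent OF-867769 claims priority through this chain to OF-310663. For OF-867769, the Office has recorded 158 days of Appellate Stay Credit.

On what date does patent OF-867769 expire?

Earliest priority filing: 10 September 2001.
Base term: 10 September 2001 + 19 years → 10 September 2020.
Appellate Stay Credit: +158 days → 15 February 2021.

2021-02-15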